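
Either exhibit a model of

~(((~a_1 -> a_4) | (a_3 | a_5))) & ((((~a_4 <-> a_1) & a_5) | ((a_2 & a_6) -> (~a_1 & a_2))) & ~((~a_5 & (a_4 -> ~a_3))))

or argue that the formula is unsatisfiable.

Case a_5 = True: the conjunct ~(((~a_1 -> a_4) | (a_3 | a_5))) becomes ~(((~a_1 -> a_4) | True)) = False.
Case a_5 = False: the formula simplifies to ~(((~a_1 -> a_4) | a_3)) & (((a_2 & a_6) -> (~a_1 & a_2)) & ~((a_4 -> ~a_3))).
  a_3 = True: the conjunct ~(((~a_1 -> a_4) | a_3)) becomes ~(((~a_1 -> a_4) | True)) = False.
  a_3 = False: the conjunct ~((a_4 -> ~a_3)) becomes ~((a_4 -> True)) = False.
Both cases fail — unsatisfiable.

Unsatisfiable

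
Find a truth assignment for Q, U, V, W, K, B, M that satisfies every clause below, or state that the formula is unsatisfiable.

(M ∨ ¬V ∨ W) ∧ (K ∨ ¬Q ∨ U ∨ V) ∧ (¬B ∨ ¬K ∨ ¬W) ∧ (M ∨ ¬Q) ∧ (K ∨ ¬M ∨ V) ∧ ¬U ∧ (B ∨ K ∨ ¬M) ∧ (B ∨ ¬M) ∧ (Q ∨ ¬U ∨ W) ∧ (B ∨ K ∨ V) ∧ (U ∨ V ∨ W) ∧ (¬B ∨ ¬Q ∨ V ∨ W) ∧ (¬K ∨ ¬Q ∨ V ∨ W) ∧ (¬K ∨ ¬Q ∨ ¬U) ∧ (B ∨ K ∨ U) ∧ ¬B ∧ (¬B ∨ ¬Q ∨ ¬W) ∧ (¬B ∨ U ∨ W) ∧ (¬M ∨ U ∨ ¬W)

Q = False, U = False, V = True, W = True, K = True, B = False, M = False

Unit clause (¬U) forces U = False.
Unit clause (¬B) forces B = False.
In (B ∨ ¬M) only ¬M is left, so M = False.
In (B ∨ K ∨ U) only K is left, so K = True.
In (M ∨ ¬Q) only ¬Q is left, so Q = False.
Set V = True.
  then (M ∨ ¬V ∨ W) forces W = True.
All clauses satisfied.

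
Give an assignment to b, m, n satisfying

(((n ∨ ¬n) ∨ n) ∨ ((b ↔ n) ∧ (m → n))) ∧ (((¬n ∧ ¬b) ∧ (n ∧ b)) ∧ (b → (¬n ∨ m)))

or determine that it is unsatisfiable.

UNSATISFIABLE

Case b = True: the conjunct ¬b is False.
Case b = False: the conjunct b is False.
Both cases fail — unsatisfiable.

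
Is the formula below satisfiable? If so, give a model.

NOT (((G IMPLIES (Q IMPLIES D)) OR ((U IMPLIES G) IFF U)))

Q = True, D = False, G = True, U = False

  NOT (((G IMPLIES (Q IMPLIES D)) OR ((U IMPLIES G) IFF U))) = True
    (G IMPLIES (Q IMPLIES D)) OR ((U IMPLIES G) IFF U) = False
      G IMPLIES (Q IMPLIES D) = False
        Q IMPLIES D = False
      (U IMPLIES G) IFF U = False
        U IMPLIES G = True
The formula evaluates to True.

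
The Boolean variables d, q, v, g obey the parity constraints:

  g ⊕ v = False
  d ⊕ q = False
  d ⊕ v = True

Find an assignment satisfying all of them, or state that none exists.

d: True, q: True, v: False, g: False

g ⊕ v = F ⊕ F = False ✓
d ⊕ q = T ⊕ T = False ✓
d ⊕ v = T ⊕ F = True ✓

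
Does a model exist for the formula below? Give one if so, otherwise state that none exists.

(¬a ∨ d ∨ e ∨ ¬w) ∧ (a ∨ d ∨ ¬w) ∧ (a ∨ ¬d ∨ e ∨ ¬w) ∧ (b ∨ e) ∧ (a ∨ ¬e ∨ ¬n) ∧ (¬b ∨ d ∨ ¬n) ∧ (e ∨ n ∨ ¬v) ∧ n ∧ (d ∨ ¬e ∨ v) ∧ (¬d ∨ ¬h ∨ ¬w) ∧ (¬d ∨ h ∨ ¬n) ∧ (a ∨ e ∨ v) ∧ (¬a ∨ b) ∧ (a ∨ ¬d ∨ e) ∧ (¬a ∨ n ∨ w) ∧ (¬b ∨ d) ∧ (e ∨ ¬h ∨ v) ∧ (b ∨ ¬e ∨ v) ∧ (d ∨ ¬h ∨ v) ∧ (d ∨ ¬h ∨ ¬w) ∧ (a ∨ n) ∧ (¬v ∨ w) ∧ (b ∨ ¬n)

d = True; w = False; e = True; b = True; n = True; h = True; v = False; a = True

Unit clause (n) forces n = True.
In (b ∨ ¬n) only b is left, so b = True.
In (¬b ∨ d ∨ ¬n) only d is left, so d = True.
In (¬d ∨ h ∨ ¬n) only h is left, so h = True.
In (¬d ∨ ¬h ∨ ¬w) only ¬w is left, so w = False.
In (¬v ∨ w) only ¬v is left, so v = False.
In (e ∨ ¬h ∨ v) only e is left, so e = True.
In (a ∨ ¬e ∨ ¬n) only a is left, so a = True.
All clauses satisfied.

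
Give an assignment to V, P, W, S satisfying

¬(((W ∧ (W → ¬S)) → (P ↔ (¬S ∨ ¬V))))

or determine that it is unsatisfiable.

V = False; P = False; W = True; S = False

  ¬(((W ∧ (W → ¬S)) → (P ↔ (¬S ∨ ¬V)))) = True
    (W ∧ (W → ¬S)) → (P ↔ (¬S ∨ ¬V)) = False
      W ∧ (W → ¬S) = True
        W → ¬S = True
          ¬S = True
      P ↔ (¬S ∨ ¬V) = False
        ¬S ∨ ¬V = True
          ¬S = True
          ¬V = True
The formula evaluates to True.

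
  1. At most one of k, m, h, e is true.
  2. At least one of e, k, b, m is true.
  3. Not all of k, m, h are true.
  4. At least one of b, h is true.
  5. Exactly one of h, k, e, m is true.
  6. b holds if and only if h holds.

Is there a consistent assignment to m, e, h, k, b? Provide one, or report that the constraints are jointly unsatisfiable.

m = False, e = False, h = True, k = False, b = True

  (1) {k, m, h, e}: 1 true — at most one ✓
  (2) {e, k, b, m}: 1 true — at least one ✓
  (3) {k, m, h}: 1/3 true — not all ✓
  (4) {b, h}: 2 true — at least one ✓
  (5) {h, k, e, m}: 1 true — exactly one ✓
  (6) b=T, h=T — same ✓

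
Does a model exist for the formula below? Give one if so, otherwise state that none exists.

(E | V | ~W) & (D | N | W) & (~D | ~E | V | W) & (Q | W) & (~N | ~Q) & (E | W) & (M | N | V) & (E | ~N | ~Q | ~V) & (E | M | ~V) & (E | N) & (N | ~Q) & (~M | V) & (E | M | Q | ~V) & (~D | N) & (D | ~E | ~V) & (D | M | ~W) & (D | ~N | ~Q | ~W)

Set E = True.
Set Q = False.
  then (Q | W) forces W = True.
Try D = False:
  (D | ~E | ~V) forces V = False.
  (~M | V) forces M = False.
  clause (D | M | ~W) is falsified — backtrack.
So D = True.
  then (~D | N) forces N = True.
Set M = False.
Set V = True.
All clauses satisfied.

E = True, Q = False, D = True, W = True, M = False, V = True, N = True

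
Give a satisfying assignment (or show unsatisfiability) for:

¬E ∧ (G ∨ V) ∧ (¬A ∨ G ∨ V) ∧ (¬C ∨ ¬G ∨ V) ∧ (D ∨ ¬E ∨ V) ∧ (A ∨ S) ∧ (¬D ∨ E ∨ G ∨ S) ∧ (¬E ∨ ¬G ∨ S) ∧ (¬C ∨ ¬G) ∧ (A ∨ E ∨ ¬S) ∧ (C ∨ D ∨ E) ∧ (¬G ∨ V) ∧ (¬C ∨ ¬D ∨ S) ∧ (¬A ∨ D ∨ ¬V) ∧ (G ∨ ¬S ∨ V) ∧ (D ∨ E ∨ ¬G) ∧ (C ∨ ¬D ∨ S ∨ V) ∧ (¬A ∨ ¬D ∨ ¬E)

Unit clause (¬E) forces E = False.
Set A = True.
Set V = True.
  then (¬A ∨ D ∨ ¬V) forces D = True.
Set S = False.
  then (¬D ∨ E ∨ G ∨ S) forces G = True.
  then (¬C ∨ ¬G) forces C = False.
All clauses satisfied.

A=T, V=T, E=F, S=F, D=T, C=F, G=T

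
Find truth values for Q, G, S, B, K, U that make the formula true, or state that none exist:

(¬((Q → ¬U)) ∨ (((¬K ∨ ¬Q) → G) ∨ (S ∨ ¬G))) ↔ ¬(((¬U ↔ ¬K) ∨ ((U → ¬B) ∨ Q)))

Q=F; G=T; S=T; B=T; K=F; U=T

  (¬((Q → ¬U)) ∨ (((¬K ∨ ¬Q) → G) ∨ (S ∨ ¬G))) ↔ ¬(((¬U ↔ ¬K) ∨ ((U → ¬B) ∨ Q))) = True
    ¬((Q → ¬U)) ∨ (((¬K ∨ ¬Q) → G) ∨ (S ∨ ¬G)) = True
      ¬((Q → ¬U)) = False
        Q → ¬U = True
          ¬U = False
      ((¬K ∨ ¬Q) → G) ∨ (S ∨ ¬G) = True
        (¬K ∨ ¬Q) → G = True
          ¬K ∨ ¬Q = True
            ¬K = True
            ¬Q = True
        S ∨ ¬G = True
          ¬G = False
    ¬(((¬U ↔ ¬K) ∨ ((U → ¬B) ∨ Q))) = True
      (¬U ↔ ¬K) ∨ ((U → ¬B) ∨ Q) = False
        ¬U ↔ ¬K = False
          ¬U = False
          ¬K = True
        (U → ¬B) ∨ Q = False
          U → ¬B = False
            ¬B = False
The formula evaluates to True.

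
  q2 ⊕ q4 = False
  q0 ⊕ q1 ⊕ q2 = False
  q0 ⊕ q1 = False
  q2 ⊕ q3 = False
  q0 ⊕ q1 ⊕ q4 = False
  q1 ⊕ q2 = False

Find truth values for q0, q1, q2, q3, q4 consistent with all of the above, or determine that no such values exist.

q0=F, q1=F, q2=F, q3=F, q4=F

q2 ⊕ q4 = F ⊕ F = False ✓
q0 ⊕ q1 ⊕ q2 = F ⊕ F ⊕ F = False ✓
q0 ⊕ q1 = F ⊕ F = False ✓
q2 ⊕ q3 = F ⊕ F = False ✓
q0 ⊕ q1 ⊕ q4 = F ⊕ F ⊕ F = False ✓
q1 ⊕ q2 = F ⊕ F = False ✓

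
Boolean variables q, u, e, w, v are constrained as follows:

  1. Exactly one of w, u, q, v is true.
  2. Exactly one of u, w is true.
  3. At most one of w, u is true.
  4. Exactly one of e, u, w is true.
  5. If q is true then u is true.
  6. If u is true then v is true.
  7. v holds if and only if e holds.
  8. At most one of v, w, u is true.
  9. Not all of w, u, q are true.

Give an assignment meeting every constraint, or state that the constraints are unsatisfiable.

q: False; u: False; e: False; w: True; v: False

  (1) {w, u, q, v}: 1 true — exactly one ✓
  (2) {u, w}: 1 true — exactly one ✓
  (3) {w, u}: 1 true — at most one ✓
  (4) {e, u, w}: 1 true — exactly one ✓
  (5) q=F ⇒ u: vacuous ✓
  (6) u=F ⇒ v: vacuous ✓
  (7) v=F, e=F — same ✓
  (8) {v, w, u}: 1 true — at most one ✓
  (9) {w, u, q}: 1/3 true — not all ✓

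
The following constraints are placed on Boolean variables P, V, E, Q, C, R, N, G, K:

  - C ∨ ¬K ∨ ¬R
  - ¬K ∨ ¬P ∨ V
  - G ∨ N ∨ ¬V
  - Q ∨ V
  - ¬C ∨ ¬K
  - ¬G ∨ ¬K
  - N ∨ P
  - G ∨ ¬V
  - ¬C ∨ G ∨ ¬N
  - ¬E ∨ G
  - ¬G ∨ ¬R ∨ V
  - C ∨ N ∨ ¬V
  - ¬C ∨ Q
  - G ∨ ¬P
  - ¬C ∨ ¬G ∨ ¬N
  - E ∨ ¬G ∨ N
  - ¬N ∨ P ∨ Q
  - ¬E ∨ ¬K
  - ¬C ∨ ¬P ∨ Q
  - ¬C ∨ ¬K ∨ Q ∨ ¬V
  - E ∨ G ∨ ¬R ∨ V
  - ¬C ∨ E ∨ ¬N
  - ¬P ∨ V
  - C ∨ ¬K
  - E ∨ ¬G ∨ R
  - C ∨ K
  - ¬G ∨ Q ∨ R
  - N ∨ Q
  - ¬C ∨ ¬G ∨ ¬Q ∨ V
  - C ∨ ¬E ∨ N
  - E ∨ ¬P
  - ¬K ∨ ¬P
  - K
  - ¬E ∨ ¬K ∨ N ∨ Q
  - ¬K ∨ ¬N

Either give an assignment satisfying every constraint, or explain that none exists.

Unsatisfiable

Case K = True:
  (¬C ∨ ¬K) forces C = False.
  Clause (C ∨ ¬K) is falsified — contradiction.
Case K = False:
  Clause (K) is falsified — contradiction.
Both cases fail, so the formula is unsatisfiable.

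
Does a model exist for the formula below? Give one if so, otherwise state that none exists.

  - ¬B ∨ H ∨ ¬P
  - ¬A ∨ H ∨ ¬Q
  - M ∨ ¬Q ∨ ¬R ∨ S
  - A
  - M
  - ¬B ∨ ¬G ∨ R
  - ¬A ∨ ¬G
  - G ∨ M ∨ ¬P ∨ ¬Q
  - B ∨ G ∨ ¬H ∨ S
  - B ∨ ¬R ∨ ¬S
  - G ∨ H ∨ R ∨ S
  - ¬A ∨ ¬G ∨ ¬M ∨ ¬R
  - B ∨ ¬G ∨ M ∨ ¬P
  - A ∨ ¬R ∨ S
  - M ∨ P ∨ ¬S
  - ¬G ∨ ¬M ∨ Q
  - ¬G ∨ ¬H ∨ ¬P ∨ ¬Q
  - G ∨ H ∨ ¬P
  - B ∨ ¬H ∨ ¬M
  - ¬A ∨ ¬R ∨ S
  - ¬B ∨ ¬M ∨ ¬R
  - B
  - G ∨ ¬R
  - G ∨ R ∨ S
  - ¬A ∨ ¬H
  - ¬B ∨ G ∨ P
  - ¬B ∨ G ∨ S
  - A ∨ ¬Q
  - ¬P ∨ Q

Unsatisfiable — no assignment works.

Case M = True:
  (A) forces A = True.
  (¬A ∨ ¬G) forces G = False.
  (B) forces B = True.
  (¬B ∨ ¬M ∨ ¬R) forces R = False.
  (G ∨ R ∨ S) forces S = True.
  (¬A ∨ ¬H) forces H = False.
  (¬B ∨ H ∨ ¬P) forces P = False.
  Clause (¬B ∨ G ∨ P) is falsified — contradiction.
Case M = False:
  Clause (M) is falsified — contradiction.
Both cases fail, so the formula is unsatisfiable.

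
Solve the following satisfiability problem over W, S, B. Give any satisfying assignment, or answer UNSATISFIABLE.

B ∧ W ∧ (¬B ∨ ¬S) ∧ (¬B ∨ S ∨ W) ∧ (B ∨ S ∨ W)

W=T, S=F, B=T

Unit clause (B) forces B = True.
Unit clause (W) forces W = True.
In (¬B ∨ ¬S) only ¬S is left, so S = False.
Check each clause:
  (B): B holds.
  (W): W holds.
  (¬B ∨ ¬S): ¬S holds.
  (¬B ∨ S ∨ W): W holds.
  (B ∨ S ∨ W): B holds.
All clauses satisfied.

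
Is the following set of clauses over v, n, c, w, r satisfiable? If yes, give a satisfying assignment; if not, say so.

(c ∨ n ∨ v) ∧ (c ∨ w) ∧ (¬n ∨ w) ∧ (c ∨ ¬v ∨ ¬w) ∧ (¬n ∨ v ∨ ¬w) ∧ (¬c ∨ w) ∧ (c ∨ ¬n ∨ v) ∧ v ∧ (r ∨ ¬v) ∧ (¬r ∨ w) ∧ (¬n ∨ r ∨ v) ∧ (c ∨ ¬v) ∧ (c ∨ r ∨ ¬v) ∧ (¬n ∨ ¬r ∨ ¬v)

Unit clause (v) forces v = True.
In (r ∨ ¬v) only r is left, so r = True.
In (¬r ∨ w) only w is left, so w = True.
In (c ∨ ¬v) only c is left, so c = True.
In (¬n ∨ ¬r ∨ ¬v) only ¬n is left, so n = False.
All clauses satisfied.

v=T, n=F, c=T, w=T, r=T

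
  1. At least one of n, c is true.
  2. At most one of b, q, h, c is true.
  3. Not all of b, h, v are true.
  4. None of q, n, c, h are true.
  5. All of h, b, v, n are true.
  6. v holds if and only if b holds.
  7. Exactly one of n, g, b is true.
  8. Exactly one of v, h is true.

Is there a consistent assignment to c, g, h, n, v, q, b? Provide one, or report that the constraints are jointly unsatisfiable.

Case h = True:
  Constraint (4) is violated (h=T) — contradiction.
Case h = False:
  Constraint (5) is violated (h=F) — contradiction.
Both cases fail — unsatisfiable.

Unsatisfiable — no assignment works.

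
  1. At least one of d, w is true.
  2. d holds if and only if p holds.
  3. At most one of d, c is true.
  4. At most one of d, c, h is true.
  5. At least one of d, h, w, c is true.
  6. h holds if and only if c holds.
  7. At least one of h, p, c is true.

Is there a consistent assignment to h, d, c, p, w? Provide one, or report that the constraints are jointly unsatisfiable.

h = False, d = True, c = False, p = True, w = True

  (1) {d, w}: 2 true — at least one ✓
  (2) d=T, p=T — same ✓
  (3) {d, c}: 1 true — at most one ✓
  (4) {d, c, h}: 1 true — at most one ✓
  (5) {d, h, w, c}: 2 true — at least one ✓
  (6) h=F, c=F — same ✓
  (7) {h, p, c}: 1 true — at least one ✓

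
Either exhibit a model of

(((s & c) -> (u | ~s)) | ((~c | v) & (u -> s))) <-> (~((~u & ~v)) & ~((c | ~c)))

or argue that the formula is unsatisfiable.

v = False; s = True; c = True; u = False

  (((s & c) -> (u | ~s)) | ((~c | v) & (u -> s))) <-> (~((~u & ~v)) & ~((c | ~c))) = True
    ((s & c) -> (u | ~s)) | ((~c | v) & (u -> s)) = False
      (s & c) -> (u | ~s) = False
        s & c = True
        u | ~s = False
          ~s = False
      (~c | v) & (u -> s) = False
        ~c | v = False
          ~c = False
        u -> s = True
    ~((~u & ~v)) & ~((c | ~c)) = False
      ~((~u & ~v)) = False
        ~u & ~v = True
          ~u = True
          ~v = True
      ~((c | ~c)) = False
        c | ~c = True
          ~c = False
The formula evaluates to True.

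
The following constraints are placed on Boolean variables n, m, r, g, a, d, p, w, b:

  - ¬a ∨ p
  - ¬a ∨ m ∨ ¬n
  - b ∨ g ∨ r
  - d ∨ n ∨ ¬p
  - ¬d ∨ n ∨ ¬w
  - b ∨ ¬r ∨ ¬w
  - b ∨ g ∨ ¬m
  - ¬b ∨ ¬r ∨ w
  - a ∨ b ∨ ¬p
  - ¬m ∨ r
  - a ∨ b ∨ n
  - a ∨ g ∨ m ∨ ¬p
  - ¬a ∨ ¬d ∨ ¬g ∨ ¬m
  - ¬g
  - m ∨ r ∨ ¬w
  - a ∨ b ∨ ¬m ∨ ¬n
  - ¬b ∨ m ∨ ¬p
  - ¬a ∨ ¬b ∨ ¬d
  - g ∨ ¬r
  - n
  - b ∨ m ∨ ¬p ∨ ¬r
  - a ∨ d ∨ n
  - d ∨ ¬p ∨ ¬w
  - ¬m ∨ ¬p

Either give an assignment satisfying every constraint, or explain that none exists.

n=T; m=F; r=F; g=F; a=F; d=T; p=F; w=F; b=T

Unit clause (¬g) forces g = False.
In (g ∨ ¬r) only ¬r is left, so r = False.
Unit clause (n) forces n = True.
In (b ∨ g ∨ r) only b is left, so b = True.
In (¬m ∨ r) only ¬m is left, so m = False.
In (m ∨ r ∨ ¬w) only ¬w is left, so w = False.
In (¬b ∨ m ∨ ¬p) only ¬p is left, so p = False.
In (¬a ∨ p) only ¬a is left, so a = False.
Set d = True.
All clauses satisfied.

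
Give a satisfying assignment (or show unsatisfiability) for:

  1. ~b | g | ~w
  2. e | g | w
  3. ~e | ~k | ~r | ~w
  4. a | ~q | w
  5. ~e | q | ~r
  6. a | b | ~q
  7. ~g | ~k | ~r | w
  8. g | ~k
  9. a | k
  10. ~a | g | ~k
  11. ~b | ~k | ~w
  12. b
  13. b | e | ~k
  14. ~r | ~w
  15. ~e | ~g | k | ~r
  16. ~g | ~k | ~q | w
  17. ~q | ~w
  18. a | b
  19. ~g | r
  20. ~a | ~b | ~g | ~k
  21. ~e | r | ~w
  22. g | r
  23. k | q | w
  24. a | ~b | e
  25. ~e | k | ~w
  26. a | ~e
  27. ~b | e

r=T, k=F, g=F, w=F, a=T, q=T, e=T, b=T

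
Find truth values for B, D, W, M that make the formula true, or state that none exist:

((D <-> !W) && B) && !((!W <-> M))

B = True; D = False; W = True; M = True

  (D <-> !W) && B = True
    D <-> !W = True
      !W = False
  !((!W <-> M)) = True
    !W <-> M = False
      !W = False
Both conjuncts True, so the formula holds.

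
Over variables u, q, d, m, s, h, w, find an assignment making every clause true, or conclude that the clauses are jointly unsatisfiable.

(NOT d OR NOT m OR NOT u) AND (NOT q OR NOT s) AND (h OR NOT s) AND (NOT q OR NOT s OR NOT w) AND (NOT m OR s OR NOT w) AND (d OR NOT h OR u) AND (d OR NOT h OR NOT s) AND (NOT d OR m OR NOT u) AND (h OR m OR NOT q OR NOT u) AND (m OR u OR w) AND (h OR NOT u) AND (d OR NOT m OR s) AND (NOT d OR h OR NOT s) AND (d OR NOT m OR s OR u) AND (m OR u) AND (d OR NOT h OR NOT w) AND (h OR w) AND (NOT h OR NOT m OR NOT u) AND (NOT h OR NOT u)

u = False, q = False, d = True, m = True, s = True, h = True, w = False

Try u = True:
  (h OR NOT u) forces h = True.
  clause (NOT h OR NOT u) is falsified — backtrack.
So u = False.
  then (m OR u) forces m = True.
Set q = False.
Try d = False:
  (d OR NOT h OR u) forces h = False.
  (h OR NOT s) forces s = False.
  clause (d OR NOT m OR s) is falsified — backtrack.
So d = True.
Set s = True.
  then (h OR NOT s) forces h = True.
Set w = False.
All clauses satisfied.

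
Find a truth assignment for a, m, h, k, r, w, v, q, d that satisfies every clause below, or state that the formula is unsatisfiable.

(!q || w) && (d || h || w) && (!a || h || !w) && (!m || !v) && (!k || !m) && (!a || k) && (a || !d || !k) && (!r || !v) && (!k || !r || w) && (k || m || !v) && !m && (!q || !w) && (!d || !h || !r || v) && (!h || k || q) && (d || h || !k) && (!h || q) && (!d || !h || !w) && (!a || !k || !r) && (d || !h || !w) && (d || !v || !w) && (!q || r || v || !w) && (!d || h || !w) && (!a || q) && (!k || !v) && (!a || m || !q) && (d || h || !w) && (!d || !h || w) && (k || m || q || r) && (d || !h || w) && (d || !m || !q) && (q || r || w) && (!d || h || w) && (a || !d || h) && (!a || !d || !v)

The formula is unsatisfiable.

Case q = True:
  (!q || w) forces w = True.
  Clause (!q || !w) is falsified — contradiction.
Case q = False:
  (!m) forces m = False.
  (!h || q) forces h = False.
  (!a || q) forces a = False.
  (a || !d || h) forces d = False.
  (d || h || w) forces w = True.
  Clause (d || h || !w) is falsified — contradiction.
Both cases fail, so the formula is unsatisfiable.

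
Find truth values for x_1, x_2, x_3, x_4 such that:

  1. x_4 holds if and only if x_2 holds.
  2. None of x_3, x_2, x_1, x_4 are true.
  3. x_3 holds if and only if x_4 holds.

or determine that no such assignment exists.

x_1 = False, x_2 = False, x_3 = False, x_4 = False

  (1) x_4=F, x_2=F — same ✓
  (2) {x_3, x_2, x_1, x_4}: 0 true — none ✓
  (3) x_3=F, x_4=F — same ✓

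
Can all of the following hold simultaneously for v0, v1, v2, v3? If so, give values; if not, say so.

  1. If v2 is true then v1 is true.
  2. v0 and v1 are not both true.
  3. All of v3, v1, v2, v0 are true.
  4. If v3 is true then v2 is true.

Case v0 = True:
  (2) with v0=T forces v1 = False.
  Constraint (3) is violated (v1=F) — contradiction.
Case v0 = False:
  Constraint (3) is violated (v0=F) — contradiction.
Both cases fail — unsatisfiable.

UNSATISFIABLE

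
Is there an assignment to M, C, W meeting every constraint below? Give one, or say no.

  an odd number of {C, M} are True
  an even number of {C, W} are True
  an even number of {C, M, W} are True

M: False, C: True, W: True

{C, M}: 1 true → odd ✓
{C, W}: 2 true → even ✓
{C, M, W}: 2 true → even ✓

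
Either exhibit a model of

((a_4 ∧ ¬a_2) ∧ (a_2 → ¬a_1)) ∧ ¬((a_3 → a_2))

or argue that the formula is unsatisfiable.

a_1: False; a_2: False; a_3: True; a_4: True

  (a_4 ∧ ¬a_2) ∧ (a_2 → ¬a_1) = True
    a_4 ∧ ¬a_2 = True
      ¬a_2 = True
    a_2 → ¬a_1 = True
      ¬a_1 = True
  ¬((a_3 → a_2)) = True
    a_3 → a_2 = False
Both conjuncts True, so the formula holds.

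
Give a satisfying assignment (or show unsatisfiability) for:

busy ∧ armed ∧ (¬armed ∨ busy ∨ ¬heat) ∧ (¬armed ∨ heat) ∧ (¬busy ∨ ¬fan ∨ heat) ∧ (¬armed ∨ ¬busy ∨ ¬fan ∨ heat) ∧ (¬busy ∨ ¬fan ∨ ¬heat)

Unit clause (busy) forces busy = True.
Unit clause (armed) forces armed = True.
In (¬armed ∨ heat) only heat is left, so heat = True.
In (¬busy ∨ ¬fan ∨ ¬heat) only ¬fan is left, so fan = False.
Check each clause:
  (busy): busy holds.
  (armed): armed holds.
  (¬armed ∨ busy ∨ ¬heat): busy holds.
  (¬armed ∨ heat): heat holds.
  (¬busy ∨ ¬fan ∨ heat): ¬fan holds.
  (¬armed ∨ ¬busy ∨ ¬fan ∨ heat): ¬fan holds.
  (¬busy ∨ ¬fan ∨ ¬heat): ¬fan holds.
All clauses satisfied.

armed: True, heat: True, fan: False, busy: True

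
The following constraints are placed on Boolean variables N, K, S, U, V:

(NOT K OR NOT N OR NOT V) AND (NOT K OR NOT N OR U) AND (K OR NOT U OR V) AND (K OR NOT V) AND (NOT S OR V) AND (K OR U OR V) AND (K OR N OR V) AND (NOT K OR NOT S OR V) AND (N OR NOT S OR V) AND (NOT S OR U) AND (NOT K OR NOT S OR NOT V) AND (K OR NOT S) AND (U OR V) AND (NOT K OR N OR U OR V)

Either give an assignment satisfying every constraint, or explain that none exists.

N=F; K=T; S=F; U=F; V=T

Set N = False.
Set K = True.
Try S = True:
  (NOT S OR V) forces V = True.
  clause (NOT K OR NOT S OR NOT V) is falsified — backtrack.
So S = False.
Set U = False.
  then (U OR V) forces V = True.
All clauses satisfied.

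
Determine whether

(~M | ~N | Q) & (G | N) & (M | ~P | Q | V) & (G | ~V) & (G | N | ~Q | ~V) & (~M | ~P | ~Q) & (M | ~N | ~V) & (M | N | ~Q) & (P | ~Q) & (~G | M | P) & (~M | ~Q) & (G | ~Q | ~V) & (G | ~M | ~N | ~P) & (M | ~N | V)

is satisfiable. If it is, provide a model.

Q = False, M = True, V = True, P = True, N = False, G = True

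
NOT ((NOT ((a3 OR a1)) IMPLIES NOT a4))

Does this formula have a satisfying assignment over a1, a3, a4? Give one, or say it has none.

a1 = False, a3 = False, a4 = True

  NOT ((NOT ((a3 OR a1)) IMPLIES NOT a4)) = True
    NOT ((a3 OR a1)) IMPLIES NOT a4 = False
      NOT ((a3 OR a1)) = True
        a3 OR a1 = False
      NOT a4 = False
The formula evaluates to True.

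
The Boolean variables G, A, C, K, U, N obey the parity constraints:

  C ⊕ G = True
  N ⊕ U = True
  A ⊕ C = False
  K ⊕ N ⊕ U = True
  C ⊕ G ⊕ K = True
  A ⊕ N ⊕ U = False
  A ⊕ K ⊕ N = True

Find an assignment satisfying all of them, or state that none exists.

G = False, A = True, C = True, K = False, U = True, N = False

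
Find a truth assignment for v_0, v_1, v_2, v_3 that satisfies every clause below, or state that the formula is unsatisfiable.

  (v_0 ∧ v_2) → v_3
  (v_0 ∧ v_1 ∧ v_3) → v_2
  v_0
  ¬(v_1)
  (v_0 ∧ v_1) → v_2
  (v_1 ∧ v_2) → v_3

v_0=T, v_1=F, v_2=T, v_3=T

Unit clause (¬v_1) forces v_1 = False.
Unit clause (v_0) forces v_0 = True.
Set v_2 = True.
  then (¬v_0 ∨ ¬v_2 ∨ v_3) forces v_3 = True.
All clauses satisfied.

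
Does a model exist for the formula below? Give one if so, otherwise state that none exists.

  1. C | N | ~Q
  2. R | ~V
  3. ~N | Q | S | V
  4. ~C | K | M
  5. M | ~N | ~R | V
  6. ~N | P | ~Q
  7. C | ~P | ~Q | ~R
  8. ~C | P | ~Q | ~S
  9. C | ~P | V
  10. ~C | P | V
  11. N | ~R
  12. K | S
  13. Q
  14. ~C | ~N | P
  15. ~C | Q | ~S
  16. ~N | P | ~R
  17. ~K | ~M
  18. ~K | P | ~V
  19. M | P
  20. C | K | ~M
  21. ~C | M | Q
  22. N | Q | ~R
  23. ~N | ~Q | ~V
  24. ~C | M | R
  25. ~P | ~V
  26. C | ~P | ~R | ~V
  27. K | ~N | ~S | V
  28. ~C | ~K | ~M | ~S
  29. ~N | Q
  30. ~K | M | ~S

Unit clause (Q) forces Q = True.
Set N = False.
  then (C | N | ~Q) forces C = True.
  then (N | ~R) forces R = False.
  then (~C | M | R) forces M = True.
  then (R | ~V) forces V = False.
  then (~C | P | V) forces P = True.
  then (~K | ~M) forces K = False.
  then (K | S) forces S = True.
All clauses satisfied.

N = False, M = True, V = False, Q = True, S = True, P = True, C = True, R = False, K = False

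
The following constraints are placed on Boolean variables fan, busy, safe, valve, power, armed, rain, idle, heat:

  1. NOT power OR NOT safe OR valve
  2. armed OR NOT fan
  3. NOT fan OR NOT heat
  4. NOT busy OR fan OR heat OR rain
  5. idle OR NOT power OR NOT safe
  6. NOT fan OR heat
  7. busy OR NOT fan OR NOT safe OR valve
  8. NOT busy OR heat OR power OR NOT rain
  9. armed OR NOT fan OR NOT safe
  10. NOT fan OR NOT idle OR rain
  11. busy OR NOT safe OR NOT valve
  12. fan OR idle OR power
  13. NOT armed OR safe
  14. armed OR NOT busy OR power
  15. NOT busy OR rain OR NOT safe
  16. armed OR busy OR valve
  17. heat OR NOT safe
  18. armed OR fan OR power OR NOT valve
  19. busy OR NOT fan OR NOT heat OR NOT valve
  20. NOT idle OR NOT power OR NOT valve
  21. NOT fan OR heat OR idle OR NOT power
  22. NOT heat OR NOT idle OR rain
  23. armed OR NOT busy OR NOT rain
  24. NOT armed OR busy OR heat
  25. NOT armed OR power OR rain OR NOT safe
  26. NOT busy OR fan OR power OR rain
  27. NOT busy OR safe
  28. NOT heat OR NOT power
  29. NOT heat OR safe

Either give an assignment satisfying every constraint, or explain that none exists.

fan: False, busy: False, safe: False, valve: True, power: True, armed: False, rain: False, idle: False, heat: False

Try fan = True:
  (armed OR NOT fan) forces armed = True.
  (NOT fan OR NOT heat) forces heat = False.
  clause (NOT fan OR heat) is falsified — backtrack.
So fan = False.
Set busy = False.
Set safe = False.
  then (NOT armed OR safe) forces armed = False.
  then (armed OR busy OR valve) forces valve = True.
  then (armed OR fan OR power OR NOT valve) forces power = True.
  then (NOT idle OR NOT power OR NOT valve) forces idle = False.
  then (NOT heat OR NOT power) forces heat = False.
Set rain = False.
All clauses satisfied.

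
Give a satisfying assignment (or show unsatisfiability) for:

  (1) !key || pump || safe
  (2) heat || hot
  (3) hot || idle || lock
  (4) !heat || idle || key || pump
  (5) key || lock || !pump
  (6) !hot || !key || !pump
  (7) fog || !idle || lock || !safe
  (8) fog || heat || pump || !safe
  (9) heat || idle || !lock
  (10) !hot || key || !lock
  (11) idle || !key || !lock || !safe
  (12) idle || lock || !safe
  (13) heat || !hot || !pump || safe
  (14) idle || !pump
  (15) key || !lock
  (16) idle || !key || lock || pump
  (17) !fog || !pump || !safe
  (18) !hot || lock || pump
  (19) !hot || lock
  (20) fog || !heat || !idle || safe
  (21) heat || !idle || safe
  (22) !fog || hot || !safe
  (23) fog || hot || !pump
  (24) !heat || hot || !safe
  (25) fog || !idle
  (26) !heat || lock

safe = True, pump = False, idle = True, key = True, lock = True, heat = False, fog = True, hot = True

Set safe = True.
Set pump = False.
Try idle = False:
  (idle || lock || !safe) forces lock = True.
  (heat || idle || !lock) forces heat = True.
  (!heat || idle || key || pump) forces key = True.
  clause (idle || !key || !lock || !safe) is falsified — backtrack.
So idle = True.
  then (fog || !idle) forces fog = True.
  then (!fog || hot || !safe) forces hot = True.
  then (!hot || lock || pump) forces lock = True.
  then (!hot || key || !lock) forces key = True.
Set heat = False.
All clauses satisfied.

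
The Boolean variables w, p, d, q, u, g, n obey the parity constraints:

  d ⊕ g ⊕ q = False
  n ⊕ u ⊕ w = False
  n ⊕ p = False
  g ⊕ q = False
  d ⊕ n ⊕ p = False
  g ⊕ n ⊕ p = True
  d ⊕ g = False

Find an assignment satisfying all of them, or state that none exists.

Unsatisfiable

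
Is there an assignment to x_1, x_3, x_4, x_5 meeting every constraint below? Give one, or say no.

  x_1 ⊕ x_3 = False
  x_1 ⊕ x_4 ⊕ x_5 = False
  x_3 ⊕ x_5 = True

x_1 = True; x_3 = True; x_4 = True; x_5 = False

x_1 ⊕ x_3 = T ⊕ T = False ✓
x_1 ⊕ x_4 ⊕ x_5 = T ⊕ T ⊕ F = False ✓
x_3 ⊕ x_5 = T ⊕ F = True ✓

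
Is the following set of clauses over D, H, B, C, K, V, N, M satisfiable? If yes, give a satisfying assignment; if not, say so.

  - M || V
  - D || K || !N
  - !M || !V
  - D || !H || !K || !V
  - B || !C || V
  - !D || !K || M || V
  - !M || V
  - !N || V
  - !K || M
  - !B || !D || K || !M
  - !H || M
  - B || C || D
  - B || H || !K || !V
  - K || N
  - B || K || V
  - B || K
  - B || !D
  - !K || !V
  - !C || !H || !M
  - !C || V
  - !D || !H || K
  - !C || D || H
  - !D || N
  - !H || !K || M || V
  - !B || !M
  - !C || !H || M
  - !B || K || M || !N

No satisfying assignment exists.

Case V = True:
  (!M || !V) forces M = False.
  (!K || M) forces K = False.
  (!H || M) forces H = False.
  (K || N) forces N = True.
  (D || K || !N) forces D = True.
  (B || K) forces B = True.
  Clause (!B || K || M || !N) is falsified — contradiction.
Case V = False:
  (M || V) forces M = True.
  Clause (!M || V) is falsified — contradiction.
Both cases fail, so the formula is unsatisfiable.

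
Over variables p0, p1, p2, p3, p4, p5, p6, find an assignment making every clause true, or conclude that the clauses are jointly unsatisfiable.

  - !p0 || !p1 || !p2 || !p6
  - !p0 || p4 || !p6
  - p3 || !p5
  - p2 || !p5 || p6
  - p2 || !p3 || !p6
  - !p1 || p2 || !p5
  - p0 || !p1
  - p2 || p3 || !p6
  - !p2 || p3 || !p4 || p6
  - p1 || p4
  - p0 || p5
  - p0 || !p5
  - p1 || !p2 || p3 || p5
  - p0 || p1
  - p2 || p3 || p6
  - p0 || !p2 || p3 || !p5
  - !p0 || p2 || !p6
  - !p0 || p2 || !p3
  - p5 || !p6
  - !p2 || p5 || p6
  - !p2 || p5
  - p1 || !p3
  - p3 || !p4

p0=T, p1=T, p2=T, p3=T, p4=T, p5=T, p6=F

Set p0 = True.
Try p1 = False:
  (p1 || p4) forces p4 = True.
  (p1 || !p3) forces p3 = False.
  clause (p3 || !p4) is falsified — backtrack.
So p1 = True.
Set p2 = True.
  then (!p0 || !p1 || !p2 || !p6) forces p6 = False.
  then (!p2 || p5 || p6) forces p5 = True.
  then (p3 || !p5) forces p3 = True.
Set p4 = True.
All clauses satisfied.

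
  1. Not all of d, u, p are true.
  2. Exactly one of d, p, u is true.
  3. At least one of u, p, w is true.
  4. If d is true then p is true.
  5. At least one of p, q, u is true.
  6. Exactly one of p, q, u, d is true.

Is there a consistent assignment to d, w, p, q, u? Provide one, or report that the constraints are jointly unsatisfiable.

d: False, w: True, p: False, q: False, u: True

  (1) {d, u, p}: 1/3 true — not all ✓
  (2) {d, p, u}: 1 true — exactly one ✓
  (3) {u, p, w}: 2 true — at least one ✓
  (4) d=F ⇒ p: vacuous ✓
  (5) {p, q, u}: 1 true — at least one ✓
  (6) {p, q, u, d}: 1 true — exactly one ✓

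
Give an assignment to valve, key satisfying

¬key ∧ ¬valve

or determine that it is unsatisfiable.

valve: False; key: False

  ¬key = True
  ¬valve = True
Both conjuncts True, so the formula holds.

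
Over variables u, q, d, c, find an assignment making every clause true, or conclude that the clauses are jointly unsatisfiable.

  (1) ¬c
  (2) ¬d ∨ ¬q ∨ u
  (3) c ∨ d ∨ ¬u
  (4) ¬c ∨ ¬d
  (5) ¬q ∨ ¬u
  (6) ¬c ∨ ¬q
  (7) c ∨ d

Unit clause (¬c) forces c = False.
In (c ∨ d) only d is left, so d = True.
Set u = False.
  then (¬d ∨ ¬q ∨ u) forces q = False.
All clauses satisfied.

u = False, q = False, d = True, c = False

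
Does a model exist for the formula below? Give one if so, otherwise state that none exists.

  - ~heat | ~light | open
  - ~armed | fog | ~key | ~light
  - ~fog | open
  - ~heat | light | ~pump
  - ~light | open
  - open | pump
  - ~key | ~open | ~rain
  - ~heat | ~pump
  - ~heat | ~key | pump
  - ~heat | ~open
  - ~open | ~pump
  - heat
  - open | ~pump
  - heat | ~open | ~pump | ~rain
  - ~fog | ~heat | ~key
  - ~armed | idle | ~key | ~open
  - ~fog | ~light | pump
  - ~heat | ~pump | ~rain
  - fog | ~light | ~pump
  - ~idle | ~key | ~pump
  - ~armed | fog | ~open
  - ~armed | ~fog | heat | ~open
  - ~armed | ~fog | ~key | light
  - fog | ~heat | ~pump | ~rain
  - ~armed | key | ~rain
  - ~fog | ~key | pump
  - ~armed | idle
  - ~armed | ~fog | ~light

Case heat = True:
  (~heat | ~pump) forces pump = False.
  (open | pump) forces open = True.
  Clause (~heat | ~open) is falsified — contradiction.
Case heat = False:
  Clause (heat) is falsified — contradiction.
Both cases fail, so the formula is unsatisfiable.

UNSATISFIABLE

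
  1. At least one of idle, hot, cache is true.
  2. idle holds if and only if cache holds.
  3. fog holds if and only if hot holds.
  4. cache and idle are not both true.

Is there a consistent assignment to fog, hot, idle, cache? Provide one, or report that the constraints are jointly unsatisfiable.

fog=T, hot=T, idle=F, cache=F

  (1) {idle, hot, cache}: 1 true — at least one ✓
  (2) idle=F, cache=F — same ✓
  (3) fog=T, hot=T — same ✓
  (4) cache=F, idle=F — not both ✓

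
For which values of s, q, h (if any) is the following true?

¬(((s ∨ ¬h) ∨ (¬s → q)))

s=F, q=F, h=T

  ¬(((s ∨ ¬h) ∨ (¬s → q))) = True
    (s ∨ ¬h) ∨ (¬s → q) = False
      s ∨ ¬h = False
        ¬h = False
      ¬s → q = False
        ¬s = True
The formula evaluates to True.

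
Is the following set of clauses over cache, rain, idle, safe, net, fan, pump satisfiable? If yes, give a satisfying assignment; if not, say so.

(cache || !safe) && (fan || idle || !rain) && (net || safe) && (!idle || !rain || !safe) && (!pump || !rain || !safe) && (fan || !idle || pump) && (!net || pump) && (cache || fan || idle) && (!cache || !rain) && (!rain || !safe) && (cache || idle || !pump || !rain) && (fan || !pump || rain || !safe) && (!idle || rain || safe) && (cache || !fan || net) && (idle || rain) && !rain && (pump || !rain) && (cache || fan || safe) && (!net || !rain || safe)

Unit clause (!rain) forces rain = False.
In (idle || rain) only idle is left, so idle = True.
In (!idle || rain || safe) only safe is left, so safe = True.
In (cache || !safe) only cache is left, so cache = True.
Set net = True.
  then (!net || pump) forces pump = True.
  then (fan || !pump || rain || !safe) forces fan = True.
All clauses satisfied.

cache: True, rain: False, idle: True, safe: True, net: True, fan: True, pump: True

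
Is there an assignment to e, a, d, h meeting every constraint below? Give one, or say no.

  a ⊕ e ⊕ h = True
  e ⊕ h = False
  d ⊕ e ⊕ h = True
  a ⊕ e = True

e = False; a = True; d = True; h = False

a ⊕ e ⊕ h = T ⊕ F ⊕ F = True ✓
e ⊕ h = F ⊕ F = False ✓
d ⊕ e ⊕ h = T ⊕ F ⊕ F = True ✓
a ⊕ e = T ⊕ F = True ✓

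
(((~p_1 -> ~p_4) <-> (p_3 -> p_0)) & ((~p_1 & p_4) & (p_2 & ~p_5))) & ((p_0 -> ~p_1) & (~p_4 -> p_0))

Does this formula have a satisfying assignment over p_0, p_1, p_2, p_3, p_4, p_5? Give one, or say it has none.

p_0 = False, p_1 = False, p_2 = True, p_3 = True, p_4 = True, p_5 = False

  ((~p_1 -> ~p_4) <-> (p_3 -> p_0)) & ((~p_1 & p_4) & (p_2 & ~p_5)) = True
    (~p_1 -> ~p_4) <-> (p_3 -> p_0) = True
      ~p_1 -> ~p_4 = False
        ~p_1 = True
        ~p_4 = False
      p_3 -> p_0 = False
    (~p_1 & p_4) & (p_2 & ~p_5) = True
      ~p_1 & p_4 = True
        ~p_1 = True
      p_2 & ~p_5 = True
        ~p_5 = True
  (p_0 -> ~p_1) & (~p_4 -> p_0) = True
    p_0 -> ~p_1 = True
      ~p_1 = True
    ~p_4 -> p_0 = True
      ~p_4 = False
Both conjuncts True, so the formula holds.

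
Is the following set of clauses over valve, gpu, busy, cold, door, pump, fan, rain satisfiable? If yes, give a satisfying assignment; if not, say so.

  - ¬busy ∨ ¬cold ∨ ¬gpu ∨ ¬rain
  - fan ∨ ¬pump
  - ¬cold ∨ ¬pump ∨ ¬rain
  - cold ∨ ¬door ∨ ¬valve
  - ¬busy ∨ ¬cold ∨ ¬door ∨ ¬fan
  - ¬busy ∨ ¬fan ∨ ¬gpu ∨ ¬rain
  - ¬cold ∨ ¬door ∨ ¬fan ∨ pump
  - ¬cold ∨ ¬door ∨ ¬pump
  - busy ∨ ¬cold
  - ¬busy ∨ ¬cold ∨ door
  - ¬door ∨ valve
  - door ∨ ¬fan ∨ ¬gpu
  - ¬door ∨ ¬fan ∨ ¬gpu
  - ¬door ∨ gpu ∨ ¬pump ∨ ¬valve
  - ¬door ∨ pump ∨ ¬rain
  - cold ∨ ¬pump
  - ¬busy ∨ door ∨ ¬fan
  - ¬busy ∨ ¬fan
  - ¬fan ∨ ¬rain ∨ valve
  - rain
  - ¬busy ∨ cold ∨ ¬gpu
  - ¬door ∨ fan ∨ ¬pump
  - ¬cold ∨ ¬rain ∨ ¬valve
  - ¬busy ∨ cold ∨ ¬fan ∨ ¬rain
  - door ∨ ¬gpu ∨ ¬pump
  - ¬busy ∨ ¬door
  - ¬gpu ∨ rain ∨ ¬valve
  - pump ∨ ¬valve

Unit clause (rain) forces rain = True.
Try valve = True:
  (¬cold ∨ ¬rain ∨ ¬valve) forces cold = False.
  (cold ∨ ¬door ∨ ¬valve) forces door = False.
  (cold ∨ ¬pump) forces pump = False.
  clause (pump ∨ ¬valve) is falsified — backtrack.
So valve = False.
  then (¬door ∨ valve) forces door = False.
  then (¬fan ∨ ¬rain ∨ valve) forces fan = False.
  then (fan ∨ ¬pump) forces pump = False.
Set gpu = True.
Try busy = True:
  (¬busy ∨ ¬cold ∨ ¬gpu ∨ ¬rain) forces cold = False.
  clause (¬busy ∨ cold ∨ ¬gpu) is falsified — backtrack.
So busy = False.
  then (busy ∨ ¬cold) forces cold = False.
All clauses satisfied.

valve = False, gpu = True, busy = False, cold = False, door = False, pump = False, fan = False, rain = True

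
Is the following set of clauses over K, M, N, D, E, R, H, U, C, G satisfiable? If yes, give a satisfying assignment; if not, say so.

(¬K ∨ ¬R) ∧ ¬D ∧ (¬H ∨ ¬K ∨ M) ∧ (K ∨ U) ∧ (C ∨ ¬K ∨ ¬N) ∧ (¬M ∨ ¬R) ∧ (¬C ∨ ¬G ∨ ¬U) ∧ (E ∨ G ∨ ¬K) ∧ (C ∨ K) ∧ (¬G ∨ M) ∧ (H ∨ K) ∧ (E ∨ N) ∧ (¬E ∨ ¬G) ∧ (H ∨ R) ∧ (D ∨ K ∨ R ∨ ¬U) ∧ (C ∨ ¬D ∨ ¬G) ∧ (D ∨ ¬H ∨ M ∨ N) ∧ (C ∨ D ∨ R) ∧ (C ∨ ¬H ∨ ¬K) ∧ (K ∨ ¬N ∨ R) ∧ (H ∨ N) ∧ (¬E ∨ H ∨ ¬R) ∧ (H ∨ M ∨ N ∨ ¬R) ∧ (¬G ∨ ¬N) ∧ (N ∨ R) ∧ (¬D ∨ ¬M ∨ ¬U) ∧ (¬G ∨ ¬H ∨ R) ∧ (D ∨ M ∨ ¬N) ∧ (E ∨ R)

Unit clause (¬D) forces D = False.
Set K = True.
  then (¬K ∨ ¬R) forces R = False.
  then (H ∨ R) forces H = True.
  then (C ∨ D ∨ R) forces C = True.
  then (N ∨ R) forces N = True.
  then (¬G ∨ ¬H ∨ R) forces G = False.
  then (D ∨ M ∨ ¬N) forces M = True.
  then (E ∨ R) forces E = True.
Set U = True.
All clauses satisfied.

K=T; M=T; N=T; D=F; E=T; R=F; H=T; U=T; C=T; G=F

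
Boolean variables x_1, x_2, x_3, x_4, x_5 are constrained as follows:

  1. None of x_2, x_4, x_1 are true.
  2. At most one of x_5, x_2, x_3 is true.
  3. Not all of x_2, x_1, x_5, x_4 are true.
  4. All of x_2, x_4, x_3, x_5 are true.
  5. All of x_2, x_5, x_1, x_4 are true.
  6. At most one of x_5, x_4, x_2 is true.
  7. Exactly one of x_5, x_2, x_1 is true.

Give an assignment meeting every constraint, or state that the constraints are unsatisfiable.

No satisfying assignment exists.

Case x_1 = True:
  Constraint (1) is violated (x_1=T) — contradiction.
Case x_1 = False:
  Constraint (5) is violated (x_1=F) — contradiction.
Both cases fail — unsatisfiable.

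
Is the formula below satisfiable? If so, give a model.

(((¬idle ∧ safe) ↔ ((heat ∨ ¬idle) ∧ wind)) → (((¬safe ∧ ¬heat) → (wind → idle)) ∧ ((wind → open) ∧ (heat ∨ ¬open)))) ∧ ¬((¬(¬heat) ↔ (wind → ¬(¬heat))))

safe: True, heat: False, idle: False, wind: False, open: False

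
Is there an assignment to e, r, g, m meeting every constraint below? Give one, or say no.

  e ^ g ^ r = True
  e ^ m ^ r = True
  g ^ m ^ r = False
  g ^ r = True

e: False, r: False, g: True, m: True

e ^ g ^ r = F ^ T ^ F = True ✓
e ^ m ^ r = F ^ T ^ F = True ✓
g ^ m ^ r = T ^ T ^ F = False ✓
g ^ r = T ^ F = True ✓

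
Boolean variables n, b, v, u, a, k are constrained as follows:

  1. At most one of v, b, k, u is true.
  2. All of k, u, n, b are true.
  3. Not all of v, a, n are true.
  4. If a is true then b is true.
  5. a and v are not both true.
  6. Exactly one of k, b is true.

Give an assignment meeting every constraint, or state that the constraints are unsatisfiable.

Case b = True:
  (1) with b=T forces v = False.
  (1) with b=T forces k = False.
  Constraint (2) is violated (k=F) — contradiction.
Case b = False:
  Constraint (2) is violated (b=F) — contradiction.
Both cases fail — unsatisfiable.

No satisfying assignment exists.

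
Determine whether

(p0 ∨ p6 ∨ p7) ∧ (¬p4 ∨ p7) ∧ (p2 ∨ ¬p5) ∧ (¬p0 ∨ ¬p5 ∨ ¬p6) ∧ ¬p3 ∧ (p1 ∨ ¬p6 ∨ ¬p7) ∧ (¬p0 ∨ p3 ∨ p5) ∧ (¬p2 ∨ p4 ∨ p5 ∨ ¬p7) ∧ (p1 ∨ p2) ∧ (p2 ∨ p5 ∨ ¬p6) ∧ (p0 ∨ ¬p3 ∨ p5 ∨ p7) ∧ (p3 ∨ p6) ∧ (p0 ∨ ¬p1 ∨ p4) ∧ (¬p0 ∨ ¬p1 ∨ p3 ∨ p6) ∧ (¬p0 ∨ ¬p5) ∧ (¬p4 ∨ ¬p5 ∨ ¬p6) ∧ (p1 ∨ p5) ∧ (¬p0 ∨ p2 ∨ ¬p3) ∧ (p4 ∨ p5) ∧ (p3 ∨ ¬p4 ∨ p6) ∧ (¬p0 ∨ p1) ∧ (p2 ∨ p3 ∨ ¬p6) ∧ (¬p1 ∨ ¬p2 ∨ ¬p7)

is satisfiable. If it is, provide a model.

p0 = False; p1 = False; p2 = True; p3 = False; p4 = False; p5 = True; p6 = True; p7 = False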